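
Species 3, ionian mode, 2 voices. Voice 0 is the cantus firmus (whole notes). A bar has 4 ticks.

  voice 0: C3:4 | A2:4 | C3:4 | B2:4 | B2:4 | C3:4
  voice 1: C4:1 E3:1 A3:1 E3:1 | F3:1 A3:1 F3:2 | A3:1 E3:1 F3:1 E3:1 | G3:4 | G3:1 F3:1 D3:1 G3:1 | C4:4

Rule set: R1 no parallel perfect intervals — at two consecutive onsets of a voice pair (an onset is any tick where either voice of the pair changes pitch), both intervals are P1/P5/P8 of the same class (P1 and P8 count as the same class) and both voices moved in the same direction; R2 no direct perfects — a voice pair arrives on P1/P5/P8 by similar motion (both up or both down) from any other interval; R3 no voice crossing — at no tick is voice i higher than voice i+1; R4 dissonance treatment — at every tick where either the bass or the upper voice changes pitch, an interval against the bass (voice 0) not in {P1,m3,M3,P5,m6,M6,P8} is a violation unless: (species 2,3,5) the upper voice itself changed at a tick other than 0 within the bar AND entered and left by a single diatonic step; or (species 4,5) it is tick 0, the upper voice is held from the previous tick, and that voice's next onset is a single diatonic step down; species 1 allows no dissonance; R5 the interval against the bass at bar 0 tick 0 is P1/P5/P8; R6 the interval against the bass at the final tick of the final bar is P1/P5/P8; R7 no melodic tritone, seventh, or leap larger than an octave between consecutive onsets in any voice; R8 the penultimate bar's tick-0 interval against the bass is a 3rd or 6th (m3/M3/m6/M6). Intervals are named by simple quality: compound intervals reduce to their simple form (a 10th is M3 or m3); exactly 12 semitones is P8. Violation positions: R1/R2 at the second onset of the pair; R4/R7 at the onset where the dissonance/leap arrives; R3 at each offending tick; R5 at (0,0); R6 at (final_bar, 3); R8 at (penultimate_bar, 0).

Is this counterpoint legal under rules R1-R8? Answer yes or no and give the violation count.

bar 0: v0=C3 v1=C4 (P8)
bar 1: v0=A2 v1=F3 (m6)
bar 2: v0=C3 v1=A3 (M6)
bar 3: v0=B2 v1=G3 (m6)
bar 4: v0=B2 v1=G3 (m6)
bar 5: v0=C3 v1=C4 (P8)
  R4 @ bar4.1: B2/F3 TT untreated
  R2 @ bar5.0: B2/G3 m6 -> C3/C4 P8 similar

No (2 violations)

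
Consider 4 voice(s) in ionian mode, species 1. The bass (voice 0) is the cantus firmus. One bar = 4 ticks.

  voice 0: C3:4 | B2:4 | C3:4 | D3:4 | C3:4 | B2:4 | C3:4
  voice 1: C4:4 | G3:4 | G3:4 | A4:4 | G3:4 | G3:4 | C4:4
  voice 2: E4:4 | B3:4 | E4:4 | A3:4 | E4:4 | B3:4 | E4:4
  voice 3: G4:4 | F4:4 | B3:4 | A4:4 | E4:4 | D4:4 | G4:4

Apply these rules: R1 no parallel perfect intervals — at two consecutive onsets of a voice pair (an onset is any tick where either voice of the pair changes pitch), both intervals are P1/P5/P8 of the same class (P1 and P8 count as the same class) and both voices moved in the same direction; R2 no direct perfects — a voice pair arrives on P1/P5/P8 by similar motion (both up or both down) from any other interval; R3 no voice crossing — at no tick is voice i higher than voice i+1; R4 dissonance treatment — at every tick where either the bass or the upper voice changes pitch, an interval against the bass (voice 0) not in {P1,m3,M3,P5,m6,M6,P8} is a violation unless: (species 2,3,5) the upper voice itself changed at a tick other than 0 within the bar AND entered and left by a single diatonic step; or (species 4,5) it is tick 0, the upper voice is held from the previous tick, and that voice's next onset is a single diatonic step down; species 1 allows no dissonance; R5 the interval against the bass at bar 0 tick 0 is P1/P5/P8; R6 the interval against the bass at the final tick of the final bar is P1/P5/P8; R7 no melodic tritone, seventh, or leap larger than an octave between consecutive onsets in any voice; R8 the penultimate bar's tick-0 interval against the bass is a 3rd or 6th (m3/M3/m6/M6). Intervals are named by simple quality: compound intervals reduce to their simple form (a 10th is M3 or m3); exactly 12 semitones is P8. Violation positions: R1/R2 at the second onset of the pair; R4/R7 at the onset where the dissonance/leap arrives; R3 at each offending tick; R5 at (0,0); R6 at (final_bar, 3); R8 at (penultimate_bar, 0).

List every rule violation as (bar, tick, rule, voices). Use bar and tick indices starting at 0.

(0, 0, R5, (0, 2))
(1, 0, R2, (0, 2))
(1, 0, R4, (0, 3))
(2, 0, R3, (2, 3))
(2, 0, R4, (0, 3))
(2, 0, R7, (3,))
(2, 1, R3, (2, 3))
(2, 2, R3, (2, 3))
(2, 3, R3, (2, 3))
(3, 0, R1, (0, 1))
(3, 0, R2, (0, 3))
(3, 0, R2, (1, 3))
(3, 0, R3, (1, 2))
(3, 0, R7, (1,))
(3, 0, R7, (3,))
(3, 1, R3, (1, 2))
(3, 2, R3, (1, 2))
(3, 3, R3, (1, 2))
(4, 0, R1, (0, 1))
(4, 0, R7, (1,))
(5, 0, R2, (0, 2))
(5, 0, R8, (0, 2))
(6, 0, R1, (1, 3))
(6, 0, R2, (0, 1))
(6, 0, R2, (0, 3))
(6, 3, R6, (0, 2))

bar 0: v0=C3 v1=C4 v2=E4 v3=G4 downbeat P5
bar 1: v0=B2 v1=G3 v2=B3 v3=F4 downbeat TT
bar 2: v0=C3 v1=G3 v2=E4 v3=B3 downbeat M7
bar 3: v0=D3 v1=A4 v2=A3 v3=A4 downbeat P5
bar 4: v0=C3 v1=G3 v2=E4 v3=E4 downbeat M3
bar 5: v0=B2 v1=G3 v2=B3 v3=D4 downbeat m3
bar 6: v0=C3 v1=C4 v2=E4 v3=G4 downbeat P5
  -> R5 @ bar 0 tick 0 v(0, 2): opens on M3
  -> R2 @ bar 1 tick 0 v(0, 2): C3/E4 M3 -> B2/B3 P8 similar
  -> R4 @ bar 1 tick 0 v(0, 3): B2/F4 TT untreated
  -> R3 @ bar 2 tick 0 v(2, 3): E4 above B3
  -> R4 @ bar 2 tick 0 v(0, 3): C3/B3 M7 untreated
  -> R7 @ bar 2 tick 0 v(3,): F4->B3 leap 6st
  -> R3 @ bar 2 tick 1 v(2, 3): E4 above B3
  -> R3 @ bar 2 tick 2 v(2, 3): E4 above B3
  -> R3 @ bar 2 tick 3 v(2, 3): E4 above B3
  -> R1 @ bar 3 tick 0 v(0, 1): C3/G3 P5 -> D3/A4 P5 similar
  -> R2 @ bar 3 tick 0 v(0, 3): C3/B3 M7 -> D3/A4 P5 similar
  -> R2 @ bar 3 tick 0 v(1, 3): G3/B3 M3 -> A4/A4 P1 similar
  -> R3 @ bar 3 tick 0 v(1, 2): A4 above A3
  -> R7 @ bar 3 tick 0 v(1,): G3->A4 leap 14st
  -> R7 @ bar 3 tick 0 v(3,): B3->A4 leap 10st
  -> R3 @ bar 3 tick 1 v(1, 2): A4 above A3
  -> R3 @ bar 3 tick 2 v(1, 2): A4 above A3
  -> R3 @ bar 3 tick 3 v(1, 2): A4 above A3
  -> R1 @ bar 4 tick 0 v(0, 1): D3/A4 P5 -> C3/G3 P5 similar
  -> R7 @ bar 4 tick 0 v(1,): A4->G3 leap 14st
  -> R2 @ bar 5 tick 0 v(0, 2): C3/E4 M3 -> B2/B3 P8 similar
  -> R8 @ bar 5 tick 0 v(0, 2): penult P8 not 3rd/6th
  -> R1 @ bar 6 tick 0 v(1, 3): G3/D4 P5 -> C4/G4 P5 similar
  -> R2 @ bar 6 tick 0 v(0, 1): B2/G3 m6 -> C3/C4 P8 similar
  -> R2 @ bar 6 tick 0 v(0, 3): B2/D4 m3 -> C3/G4 P5 similar
  -> R6 @ bar 6 tick 3 v(0, 2): closes on M3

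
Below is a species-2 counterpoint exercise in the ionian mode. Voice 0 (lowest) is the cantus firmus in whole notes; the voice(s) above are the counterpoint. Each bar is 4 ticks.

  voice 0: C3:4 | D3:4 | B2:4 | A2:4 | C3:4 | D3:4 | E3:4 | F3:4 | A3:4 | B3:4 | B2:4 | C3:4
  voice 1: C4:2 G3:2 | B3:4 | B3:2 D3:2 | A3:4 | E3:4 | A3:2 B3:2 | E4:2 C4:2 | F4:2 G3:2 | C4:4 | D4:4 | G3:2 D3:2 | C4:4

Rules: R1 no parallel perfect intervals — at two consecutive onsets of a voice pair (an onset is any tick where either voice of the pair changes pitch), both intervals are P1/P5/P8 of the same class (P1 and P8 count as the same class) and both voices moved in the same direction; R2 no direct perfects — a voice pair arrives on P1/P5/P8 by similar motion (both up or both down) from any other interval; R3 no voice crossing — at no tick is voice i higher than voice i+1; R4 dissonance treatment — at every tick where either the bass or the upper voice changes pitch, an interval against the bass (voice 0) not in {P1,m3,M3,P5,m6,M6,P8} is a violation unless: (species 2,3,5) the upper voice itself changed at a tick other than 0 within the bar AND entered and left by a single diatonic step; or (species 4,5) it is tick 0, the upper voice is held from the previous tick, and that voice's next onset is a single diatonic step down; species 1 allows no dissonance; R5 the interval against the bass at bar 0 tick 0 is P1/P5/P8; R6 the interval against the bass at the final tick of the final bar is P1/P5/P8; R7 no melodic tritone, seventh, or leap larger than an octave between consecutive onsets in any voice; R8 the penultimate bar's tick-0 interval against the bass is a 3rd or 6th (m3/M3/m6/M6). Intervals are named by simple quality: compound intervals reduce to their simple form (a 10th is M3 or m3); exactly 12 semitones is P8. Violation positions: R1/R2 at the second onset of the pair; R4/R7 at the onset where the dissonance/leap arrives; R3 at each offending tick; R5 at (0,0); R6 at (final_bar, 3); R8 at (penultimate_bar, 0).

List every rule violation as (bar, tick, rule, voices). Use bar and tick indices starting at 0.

(5, 0, R2, (0, 1))
(6, 0, R2, (0, 1))
(7, 0, R2, (0, 1))
(7, 2, R4, (0, 1))
(7, 2, R7, (1,))
(11, 0, R2, (0, 1))
(11, 0, R7, (1,))

bar 0: v0=C3 v1=C4 downbeat P8
bar 1: v0=D3 v1=B3 downbeat M6
bar 2: v0=B2 v1=B3 downbeat P8
bar 3: v0=A2 v1=A3 downbeat P8
bar 4: v0=C3 v1=E3 downbeat M3
bar 5: v0=D3 v1=A3 downbeat P5
bar 6: v0=E3 v1=E4 downbeat P8
bar 7: v0=F3 v1=F4 downbeat P8
bar 8: v0=A3 v1=C4 downbeat m3
bar 9: v0=B3 v1=D4 downbeat m3
bar 10: v0=B2 v1=G3 downbeat m6
bar 11: v0=C3 v1=C4 downbeat P8
  -> R2 @ bar 5 tick 0 v(0, 1): C3/E3 M3 -> D3/A3 P5 similar
  -> R2 @ bar 6 tick 0 v(0, 1): D3/B3 M6 -> E3/E4 P8 similar
  -> R2 @ bar 7 tick 0 v(0, 1): E3/C4 m6 -> F3/F4 P8 similar
  -> R4 @ bar 7 tick 2 v(0, 1): F3/G3 M2 untreated
  -> R7 @ bar 7 tick 2 v(1,): F4->G3 leap 10st
  -> R2 @ bar 11 tick 0 v(0, 1): B2/D3 m3 -> C3/C4 P8 similar
  -> R7 @ bar 11 tick 0 v(1,): D3->C4 leap 10st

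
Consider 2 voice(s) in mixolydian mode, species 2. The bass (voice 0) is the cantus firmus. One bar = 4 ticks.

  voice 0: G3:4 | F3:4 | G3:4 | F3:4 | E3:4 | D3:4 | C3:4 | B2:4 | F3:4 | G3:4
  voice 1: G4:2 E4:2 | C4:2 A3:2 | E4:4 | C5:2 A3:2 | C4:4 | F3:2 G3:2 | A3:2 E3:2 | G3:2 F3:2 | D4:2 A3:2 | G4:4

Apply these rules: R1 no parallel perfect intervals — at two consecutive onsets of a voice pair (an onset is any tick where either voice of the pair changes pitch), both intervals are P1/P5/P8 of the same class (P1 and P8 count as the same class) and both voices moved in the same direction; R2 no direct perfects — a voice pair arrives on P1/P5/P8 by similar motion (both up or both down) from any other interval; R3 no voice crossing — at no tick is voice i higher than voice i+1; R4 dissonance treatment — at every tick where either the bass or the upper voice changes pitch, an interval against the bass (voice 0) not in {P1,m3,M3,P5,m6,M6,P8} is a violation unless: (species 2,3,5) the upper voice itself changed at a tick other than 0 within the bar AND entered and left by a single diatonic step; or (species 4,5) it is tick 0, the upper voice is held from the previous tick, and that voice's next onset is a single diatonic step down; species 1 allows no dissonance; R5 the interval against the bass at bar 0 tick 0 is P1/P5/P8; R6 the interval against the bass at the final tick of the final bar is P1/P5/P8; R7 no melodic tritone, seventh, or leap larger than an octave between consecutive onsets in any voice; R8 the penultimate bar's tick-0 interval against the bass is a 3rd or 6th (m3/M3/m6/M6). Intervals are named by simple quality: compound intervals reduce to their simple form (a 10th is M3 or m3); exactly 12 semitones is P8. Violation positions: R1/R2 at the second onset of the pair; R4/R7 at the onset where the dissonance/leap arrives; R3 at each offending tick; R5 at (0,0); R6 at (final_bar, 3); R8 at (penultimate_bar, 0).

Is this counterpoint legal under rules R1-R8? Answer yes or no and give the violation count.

bar 0: v0=G3 v1=G4 (P8)
bar 1: v0=F3 v1=C4 (P5)
bar 2: v0=G3 v1=E4 (M6)
bar 3: v0=F3 v1=C5 (P5)
bar 4: v0=E3 v1=C4 (m6)
bar 5: v0=D3 v1=F3 (m3)
bar 6: v0=C3 v1=A3 (M6)
bar 7: v0=B2 v1=G3 (m6)
bar 8: v0=F3 v1=D4 (M6)
bar 9: v0=G3 v1=G4 (P8)
  R2 @ bar1.0: G3/E4 M6 -> F3/C4 P5 similar
  R7 @ bar3.2: C5->A3 leap 15st
  R4 @ bar7.2: B2/F3 TT untreated
  R7 @ bar8.0: B2->F3 leap 6st
  R2 @ bar9.0: F3/A3 M3 -> G3/G4 P8 similar
  R7 @ bar9.0: A3->G4 leap 10st

No (6 violations)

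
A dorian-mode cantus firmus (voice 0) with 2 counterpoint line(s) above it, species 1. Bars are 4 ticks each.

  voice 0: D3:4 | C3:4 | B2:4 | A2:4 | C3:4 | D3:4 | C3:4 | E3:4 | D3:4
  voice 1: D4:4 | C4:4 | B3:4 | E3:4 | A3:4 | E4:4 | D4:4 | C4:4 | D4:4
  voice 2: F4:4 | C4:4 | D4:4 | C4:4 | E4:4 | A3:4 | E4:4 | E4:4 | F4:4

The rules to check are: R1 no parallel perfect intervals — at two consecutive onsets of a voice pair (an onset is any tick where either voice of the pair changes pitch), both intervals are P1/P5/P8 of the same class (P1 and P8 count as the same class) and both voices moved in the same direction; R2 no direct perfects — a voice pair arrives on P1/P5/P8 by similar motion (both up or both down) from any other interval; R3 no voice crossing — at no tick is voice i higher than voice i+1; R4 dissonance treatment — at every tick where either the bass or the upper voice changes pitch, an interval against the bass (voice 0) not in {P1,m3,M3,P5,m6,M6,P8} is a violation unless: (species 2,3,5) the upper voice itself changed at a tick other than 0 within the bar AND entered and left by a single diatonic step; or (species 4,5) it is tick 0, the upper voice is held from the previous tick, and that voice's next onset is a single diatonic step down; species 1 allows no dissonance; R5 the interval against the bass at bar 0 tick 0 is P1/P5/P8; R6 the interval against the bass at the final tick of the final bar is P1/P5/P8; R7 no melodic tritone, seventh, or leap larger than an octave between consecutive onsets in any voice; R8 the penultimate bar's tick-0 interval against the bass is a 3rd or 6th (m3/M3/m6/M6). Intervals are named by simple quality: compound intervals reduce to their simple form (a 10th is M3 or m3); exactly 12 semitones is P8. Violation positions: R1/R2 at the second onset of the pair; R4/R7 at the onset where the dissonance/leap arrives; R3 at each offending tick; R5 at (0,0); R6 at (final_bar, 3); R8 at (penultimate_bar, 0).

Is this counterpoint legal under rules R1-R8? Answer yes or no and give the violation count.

bar 0: v0=D3 v1=D4 v2=F4 (m3)
bar 1: v0=C3 v1=C4 v2=C4 (P8)
bar 2: v0=B2 v1=B3 v2=D4 (m3)
bar 3: v0=A2 v1=E3 v2=C4 (m3)
bar 4: v0=C3 v1=A3 v2=E4 (M3)
bar 5: v0=D3 v1=E4 v2=A3 (P5)
bar 6: v0=C3 v1=D4 v2=E4 (M3)
bar 7: v0=E3 v1=C4 v2=E4 (P8)
bar 8: v0=D3 v1=D4 v2=F4 (m3)
  R5 @ bar0.0: opens on m3
  R1 @ bar1.0: D3/D4 P8 -> C3/C4 P8 similar
  R2 @ bar1.0: D3/F4 m3 -> C3/C4 P8 similar
  R2 @ bar1.0: D4/F4 m3 -> C4/C4 P1 similar
  R1 @ bar2.0: C3/C4 P8 -> B2/B3 P8 similar
  R2 @ bar3.0: B2/B3 P8 -> A2/E3 P5 similar
  R2 @ bar4.0: E3/C4 m6 -> A3/E4 P5 similar
  R3 @ bar5.0: E4 above A3
  R4 @ bar5.0: D3/E4 M2 untreated
  R3 @ bar5.1: E4 above A3
  R3 @ bar5.2: E4 above A3
  R3 @ bar5.3: E4 above A3
  R4 @ bar6.0: C3/D4 M2 untreated
  R8 @ bar7.0: penult P8 not 3rd/6th
  R6 @ bar8.3: closes on m3

No (15 violations)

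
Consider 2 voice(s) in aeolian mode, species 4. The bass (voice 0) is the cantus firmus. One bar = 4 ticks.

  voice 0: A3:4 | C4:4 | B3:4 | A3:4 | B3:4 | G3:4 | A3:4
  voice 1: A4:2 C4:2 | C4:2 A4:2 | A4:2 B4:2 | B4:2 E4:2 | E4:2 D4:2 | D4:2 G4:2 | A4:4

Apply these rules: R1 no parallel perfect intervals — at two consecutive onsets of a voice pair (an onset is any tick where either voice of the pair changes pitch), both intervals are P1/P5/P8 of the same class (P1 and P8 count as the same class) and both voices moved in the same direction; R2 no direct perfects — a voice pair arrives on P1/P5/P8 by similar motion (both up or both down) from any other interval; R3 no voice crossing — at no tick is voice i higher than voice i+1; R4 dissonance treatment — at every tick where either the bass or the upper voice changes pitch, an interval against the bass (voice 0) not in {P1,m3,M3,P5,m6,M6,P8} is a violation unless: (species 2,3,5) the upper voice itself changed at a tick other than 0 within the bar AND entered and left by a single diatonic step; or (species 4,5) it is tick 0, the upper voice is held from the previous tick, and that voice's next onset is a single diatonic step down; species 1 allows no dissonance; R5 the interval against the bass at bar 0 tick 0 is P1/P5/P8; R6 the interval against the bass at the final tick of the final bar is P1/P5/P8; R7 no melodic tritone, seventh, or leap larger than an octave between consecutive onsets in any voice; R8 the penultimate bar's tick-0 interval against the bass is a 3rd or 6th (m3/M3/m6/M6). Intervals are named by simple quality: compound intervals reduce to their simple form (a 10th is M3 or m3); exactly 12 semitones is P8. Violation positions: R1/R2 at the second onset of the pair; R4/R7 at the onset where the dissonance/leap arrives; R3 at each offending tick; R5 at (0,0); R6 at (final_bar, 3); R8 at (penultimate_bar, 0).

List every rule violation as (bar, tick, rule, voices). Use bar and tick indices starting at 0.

bar 0: v0=A3 v1=A4 downbeat P8
bar 1: v0=C4 v1=C4 downbeat P1
bar 2: v0=B3 v1=A4 downbeat m7
bar 3: v0=A3 v1=B4 downbeat M2
bar 4: v0=B3 v1=E4 downbeat P4
bar 5: v0=G3 v1=D4 downbeat P5
bar 6: v0=A3 v1=A4 downbeat P8
  -> R4 @ bar 2 tick 0 v(0, 1): B3/A4 m7 untreated
  -> R4 @ bar 3 tick 0 v(0, 1): A3/B4 M2 untreated
  -> R8 @ bar 5 tick 0 v(0, 1): penult P5 not 3rd/6th
  -> R1 @ bar 6 tick 0 v(0, 1): G3/G4 P8 -> A3/A4 P8 similar

(2, 0, R4, (0, 1))
(3, 0, R4, (0, 1))
(5, 0, R8, (0, 1))
(6, 0, R1, (0, 1))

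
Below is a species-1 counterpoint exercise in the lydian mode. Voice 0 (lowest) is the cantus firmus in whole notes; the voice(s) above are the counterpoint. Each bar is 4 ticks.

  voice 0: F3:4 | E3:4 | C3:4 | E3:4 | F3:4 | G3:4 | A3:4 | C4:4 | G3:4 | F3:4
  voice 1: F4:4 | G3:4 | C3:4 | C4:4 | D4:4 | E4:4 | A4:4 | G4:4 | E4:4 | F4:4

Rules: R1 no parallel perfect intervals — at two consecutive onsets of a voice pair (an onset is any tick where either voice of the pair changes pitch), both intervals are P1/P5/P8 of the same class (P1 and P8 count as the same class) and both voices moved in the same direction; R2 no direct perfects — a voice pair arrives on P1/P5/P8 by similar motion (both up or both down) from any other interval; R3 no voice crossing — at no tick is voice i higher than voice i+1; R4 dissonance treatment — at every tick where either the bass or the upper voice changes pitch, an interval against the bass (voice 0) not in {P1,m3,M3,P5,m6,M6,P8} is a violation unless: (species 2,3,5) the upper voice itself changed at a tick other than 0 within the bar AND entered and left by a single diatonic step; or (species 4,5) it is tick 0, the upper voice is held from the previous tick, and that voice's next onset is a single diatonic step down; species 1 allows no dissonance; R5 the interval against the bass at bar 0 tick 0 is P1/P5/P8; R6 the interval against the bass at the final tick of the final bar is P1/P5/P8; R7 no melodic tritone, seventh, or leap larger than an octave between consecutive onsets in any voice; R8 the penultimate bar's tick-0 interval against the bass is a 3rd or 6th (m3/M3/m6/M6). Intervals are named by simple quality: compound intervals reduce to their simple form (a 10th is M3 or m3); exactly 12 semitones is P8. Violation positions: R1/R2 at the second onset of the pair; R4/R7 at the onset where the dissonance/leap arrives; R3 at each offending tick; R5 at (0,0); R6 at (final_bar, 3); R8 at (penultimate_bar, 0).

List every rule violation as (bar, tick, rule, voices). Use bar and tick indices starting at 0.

bar 0: v0=F3 v1=F4 downbeat P8
bar 1: v0=E3 v1=G3 downbeat m3
bar 2: v0=C3 v1=C3 downbeat P1
bar 3: v0=E3 v1=C4 downbeat m6
bar 4: v0=F3 v1=D4 downbeat M6
bar 5: v0=G3 v1=E4 downbeat M6
bar 6: v0=A3 v1=A4 downbeat P8
bar 7: v0=C4 v1=G4 downbeat P5
bar 8: v0=G3 v1=E4 downbeat M6
bar 9: v0=F3 v1=F4 downbeat P8
  -> R7 @ bar 1 tick 0 v(1,): F4->G3 leap 10st
  -> R2 @ bar 2 tick 0 v(0, 1): E3/G3 m3 -> C3/C3 P1 similar
  -> R2 @ bar 6 tick 0 v(0, 1): G3/E4 M6 -> A3/A4 P8 similar

(1, 0, R7, (1,))
(2, 0, R2, (0, 1))
(6, 0, R2, (0, 1))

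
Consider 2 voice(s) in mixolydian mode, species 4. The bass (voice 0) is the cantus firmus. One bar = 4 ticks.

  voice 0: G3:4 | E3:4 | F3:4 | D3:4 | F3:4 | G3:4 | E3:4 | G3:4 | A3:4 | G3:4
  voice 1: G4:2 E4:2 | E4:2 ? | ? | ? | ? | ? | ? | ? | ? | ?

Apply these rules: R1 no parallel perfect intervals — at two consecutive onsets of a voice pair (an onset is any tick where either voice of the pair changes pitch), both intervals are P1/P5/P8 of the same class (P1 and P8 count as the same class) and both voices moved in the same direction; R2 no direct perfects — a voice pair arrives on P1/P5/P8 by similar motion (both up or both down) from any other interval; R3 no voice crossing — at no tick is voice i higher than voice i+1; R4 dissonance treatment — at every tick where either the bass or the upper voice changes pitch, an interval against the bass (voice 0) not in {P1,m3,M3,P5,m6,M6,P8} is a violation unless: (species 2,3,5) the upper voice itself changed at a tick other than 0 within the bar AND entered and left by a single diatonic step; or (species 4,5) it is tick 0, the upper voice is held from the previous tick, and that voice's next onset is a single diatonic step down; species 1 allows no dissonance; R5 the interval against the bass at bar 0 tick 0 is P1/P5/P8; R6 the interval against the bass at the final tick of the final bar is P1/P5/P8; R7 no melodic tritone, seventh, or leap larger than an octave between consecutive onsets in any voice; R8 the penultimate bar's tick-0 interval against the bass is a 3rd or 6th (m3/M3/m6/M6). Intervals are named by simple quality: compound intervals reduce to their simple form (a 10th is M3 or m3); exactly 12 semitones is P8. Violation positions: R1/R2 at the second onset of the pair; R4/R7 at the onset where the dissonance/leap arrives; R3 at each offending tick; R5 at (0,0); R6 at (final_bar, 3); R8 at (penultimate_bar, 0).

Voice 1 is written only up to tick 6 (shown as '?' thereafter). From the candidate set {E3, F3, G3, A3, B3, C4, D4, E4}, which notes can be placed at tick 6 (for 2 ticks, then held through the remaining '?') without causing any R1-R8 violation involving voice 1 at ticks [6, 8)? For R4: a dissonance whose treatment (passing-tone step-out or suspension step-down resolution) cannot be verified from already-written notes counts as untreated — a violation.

E3: legal
F3: violates R4,R7
G3: legal
A3: violates R4
B3: legal
C4: legal
D4: violates R4
E4: legal

{B3, C4, E3, E4, G3}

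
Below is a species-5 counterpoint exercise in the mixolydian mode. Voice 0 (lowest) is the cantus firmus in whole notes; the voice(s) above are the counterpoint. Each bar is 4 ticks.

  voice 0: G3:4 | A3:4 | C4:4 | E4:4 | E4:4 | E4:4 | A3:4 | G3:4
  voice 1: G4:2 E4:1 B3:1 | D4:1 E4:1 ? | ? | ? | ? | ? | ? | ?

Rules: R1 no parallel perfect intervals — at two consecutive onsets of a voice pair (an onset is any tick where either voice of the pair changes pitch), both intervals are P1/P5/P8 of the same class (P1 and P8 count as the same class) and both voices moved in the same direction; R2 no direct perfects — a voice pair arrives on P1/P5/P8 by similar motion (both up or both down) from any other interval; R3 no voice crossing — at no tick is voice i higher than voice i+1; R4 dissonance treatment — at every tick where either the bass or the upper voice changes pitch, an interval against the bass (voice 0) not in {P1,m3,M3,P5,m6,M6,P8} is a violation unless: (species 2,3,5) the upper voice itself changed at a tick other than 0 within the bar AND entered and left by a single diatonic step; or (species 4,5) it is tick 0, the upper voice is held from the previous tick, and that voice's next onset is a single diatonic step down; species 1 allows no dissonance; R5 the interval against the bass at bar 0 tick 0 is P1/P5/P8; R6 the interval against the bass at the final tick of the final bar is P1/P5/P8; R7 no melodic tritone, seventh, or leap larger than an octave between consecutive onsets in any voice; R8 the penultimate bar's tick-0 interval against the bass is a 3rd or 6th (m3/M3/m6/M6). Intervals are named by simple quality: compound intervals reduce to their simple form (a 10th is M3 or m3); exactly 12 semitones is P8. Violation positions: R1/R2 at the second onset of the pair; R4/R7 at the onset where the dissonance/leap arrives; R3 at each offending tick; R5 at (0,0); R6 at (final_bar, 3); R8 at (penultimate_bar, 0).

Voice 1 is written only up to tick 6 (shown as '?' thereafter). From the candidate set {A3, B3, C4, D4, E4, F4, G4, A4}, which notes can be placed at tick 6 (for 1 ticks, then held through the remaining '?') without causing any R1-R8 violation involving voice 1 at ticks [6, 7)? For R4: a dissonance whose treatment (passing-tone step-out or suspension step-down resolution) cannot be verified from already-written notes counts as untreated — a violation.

A3: legal
B3: violates R4
C4: legal
D4: violates R4
E4: legal
F4: legal
G4: violates R4
A4: legal

{A3, A4, C4, E4, F4}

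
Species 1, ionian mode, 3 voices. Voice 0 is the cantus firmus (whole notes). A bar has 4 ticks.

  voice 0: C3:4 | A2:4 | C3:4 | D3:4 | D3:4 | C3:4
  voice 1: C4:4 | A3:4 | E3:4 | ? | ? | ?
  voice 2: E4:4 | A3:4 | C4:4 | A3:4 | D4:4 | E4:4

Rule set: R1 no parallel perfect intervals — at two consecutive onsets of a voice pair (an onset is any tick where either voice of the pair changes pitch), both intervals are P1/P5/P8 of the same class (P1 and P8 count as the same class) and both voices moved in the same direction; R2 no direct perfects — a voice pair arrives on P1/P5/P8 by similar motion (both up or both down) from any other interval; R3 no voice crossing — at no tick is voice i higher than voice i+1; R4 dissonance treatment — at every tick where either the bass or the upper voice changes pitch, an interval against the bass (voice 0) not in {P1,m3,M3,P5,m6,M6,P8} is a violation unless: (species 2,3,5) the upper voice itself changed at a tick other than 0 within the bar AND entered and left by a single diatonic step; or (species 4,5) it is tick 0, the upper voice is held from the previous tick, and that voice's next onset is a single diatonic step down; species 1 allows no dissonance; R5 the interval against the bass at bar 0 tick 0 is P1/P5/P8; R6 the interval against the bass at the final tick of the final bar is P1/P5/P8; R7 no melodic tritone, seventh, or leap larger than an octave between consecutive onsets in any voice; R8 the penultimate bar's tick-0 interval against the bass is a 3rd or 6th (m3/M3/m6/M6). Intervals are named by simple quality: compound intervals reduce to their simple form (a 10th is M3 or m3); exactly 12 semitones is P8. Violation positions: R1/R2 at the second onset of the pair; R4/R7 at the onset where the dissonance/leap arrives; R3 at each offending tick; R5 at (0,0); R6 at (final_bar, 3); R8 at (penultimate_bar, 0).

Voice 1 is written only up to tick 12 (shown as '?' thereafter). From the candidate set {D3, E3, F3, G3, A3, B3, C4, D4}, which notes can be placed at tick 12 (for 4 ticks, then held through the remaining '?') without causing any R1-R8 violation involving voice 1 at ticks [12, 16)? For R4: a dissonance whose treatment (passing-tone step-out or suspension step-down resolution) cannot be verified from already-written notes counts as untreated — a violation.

D3: violates R2
E3: violates R4
F3: legal
G3: violates R4
A3: violates R2
B3: violates R3
C4: violates R3,R4
D4: violates R2,R3,R7

{F3}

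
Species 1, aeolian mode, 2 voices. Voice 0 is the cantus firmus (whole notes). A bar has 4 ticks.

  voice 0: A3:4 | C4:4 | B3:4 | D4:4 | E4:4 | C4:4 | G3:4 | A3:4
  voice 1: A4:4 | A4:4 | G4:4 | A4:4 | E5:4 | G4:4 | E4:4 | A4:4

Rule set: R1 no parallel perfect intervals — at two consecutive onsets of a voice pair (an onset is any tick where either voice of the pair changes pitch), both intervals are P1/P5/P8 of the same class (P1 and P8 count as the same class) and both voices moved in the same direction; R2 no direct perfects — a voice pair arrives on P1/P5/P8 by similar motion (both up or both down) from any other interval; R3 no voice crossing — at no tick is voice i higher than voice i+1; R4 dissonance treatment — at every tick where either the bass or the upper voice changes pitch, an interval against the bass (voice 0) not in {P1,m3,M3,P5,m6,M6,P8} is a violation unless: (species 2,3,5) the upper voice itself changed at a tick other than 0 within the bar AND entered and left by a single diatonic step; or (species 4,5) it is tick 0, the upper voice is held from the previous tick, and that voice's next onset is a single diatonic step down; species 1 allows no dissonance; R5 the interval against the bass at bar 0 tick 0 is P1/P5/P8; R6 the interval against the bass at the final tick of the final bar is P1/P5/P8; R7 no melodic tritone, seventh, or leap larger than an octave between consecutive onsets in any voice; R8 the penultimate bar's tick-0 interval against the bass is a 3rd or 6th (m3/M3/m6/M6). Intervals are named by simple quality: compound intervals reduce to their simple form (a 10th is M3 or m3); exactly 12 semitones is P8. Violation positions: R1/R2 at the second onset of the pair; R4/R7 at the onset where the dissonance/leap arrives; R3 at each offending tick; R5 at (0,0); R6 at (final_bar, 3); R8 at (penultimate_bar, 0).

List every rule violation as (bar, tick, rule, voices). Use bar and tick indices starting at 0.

(3, 0, R2, (0, 1))
(4, 0, R2, (0, 1))
(5, 0, R2, (0, 1))
(7, 0, R2, (0, 1))

bar 0: v0=A3 v1=A4 downbeat P8
bar 1: v0=C4 v1=A4 downbeat M6
bar 2: v0=B3 v1=G4 downbeat m6
bar 3: v0=D4 v1=A4 downbeat P5
bar 4: v0=E4 v1=E5 downbeat P8
bar 5: v0=C4 v1=G4 downbeat P5
bar 6: v0=G3 v1=E4 downbeat M6
bar 7: v0=A3 v1=A4 downbeat P8
  -> R2 @ bar 3 tick 0 v(0, 1): B3/G4 m6 -> D4/A4 P5 similar
  -> R2 @ bar 4 tick 0 v(0, 1): D4/A4 P5 -> E4/E5 P8 similar
  -> R2 @ bar 5 tick 0 v(0, 1): E4/E5 P8 -> C4/G4 P5 similar
  -> R2 @ bar 7 tick 0 v(0, 1): G3/E4 M6 -> A3/A4 P8 similar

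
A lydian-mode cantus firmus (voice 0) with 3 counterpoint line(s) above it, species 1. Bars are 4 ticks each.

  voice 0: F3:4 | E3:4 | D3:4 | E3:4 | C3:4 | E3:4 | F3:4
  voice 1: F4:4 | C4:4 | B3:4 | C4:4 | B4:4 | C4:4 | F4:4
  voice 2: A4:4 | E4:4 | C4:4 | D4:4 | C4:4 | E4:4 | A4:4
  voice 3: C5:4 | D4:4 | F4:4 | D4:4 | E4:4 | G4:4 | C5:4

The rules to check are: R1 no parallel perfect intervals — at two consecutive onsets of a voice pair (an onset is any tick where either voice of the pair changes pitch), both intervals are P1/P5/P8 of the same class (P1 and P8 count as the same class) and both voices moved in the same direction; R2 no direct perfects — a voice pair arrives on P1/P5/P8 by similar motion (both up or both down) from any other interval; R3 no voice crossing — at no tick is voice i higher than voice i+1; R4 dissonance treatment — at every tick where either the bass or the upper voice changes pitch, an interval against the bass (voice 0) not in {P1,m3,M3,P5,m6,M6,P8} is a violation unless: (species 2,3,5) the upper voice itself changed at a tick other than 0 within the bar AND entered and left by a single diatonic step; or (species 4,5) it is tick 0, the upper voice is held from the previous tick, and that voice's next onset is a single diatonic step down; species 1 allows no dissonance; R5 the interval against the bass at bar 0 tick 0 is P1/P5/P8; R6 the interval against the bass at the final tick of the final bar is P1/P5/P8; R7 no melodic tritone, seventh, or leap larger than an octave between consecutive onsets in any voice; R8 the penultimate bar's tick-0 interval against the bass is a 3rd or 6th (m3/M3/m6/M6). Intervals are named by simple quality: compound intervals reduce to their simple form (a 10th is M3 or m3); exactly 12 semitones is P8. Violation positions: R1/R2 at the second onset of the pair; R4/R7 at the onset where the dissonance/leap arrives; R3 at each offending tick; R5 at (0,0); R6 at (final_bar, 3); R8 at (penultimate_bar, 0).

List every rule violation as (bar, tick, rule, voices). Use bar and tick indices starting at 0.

bar 0: v0=F3 v1=F4 v2=A4 v3=C5 downbeat P5
bar 1: v0=E3 v1=C4 v2=E4 v3=D4 downbeat m7
bar 2: v0=D3 v1=B3 v2=C4 v3=F4 downbeat m3
bar 3: v0=E3 v1=C4 v2=D4 v3=D4 downbeat m7
bar 4: v0=C3 v1=B4 v2=C4 v3=E4 downbeat M3
bar 5: v0=E3 v1=C4 v2=E4 v3=G4 downbeat m3
bar 6: v0=F3 v1=F4 v2=A4 v3=C5 downbeat P5
  -> R5 @ bar 0 tick 0 v(0, 2): opens on M3
  -> R2 @ bar 1 tick 0 v(0, 2): F3/A4 M3 -> E3/E4 P8 similar
  -> R3 @ bar 1 tick 0 v(2, 3): E4 above D4
  -> R4 @ bar 1 tick 0 v(0, 3): E3/D4 m7 untreated
  -> R7 @ bar 1 tick 0 v(3,): C5->D4 leap 10st
  -> R3 @ bar 1 tick 1 v(2, 3): E4 above D4
  -> R3 @ bar 1 tick 2 v(2, 3): E4 above D4
  -> R3 @ bar 1 tick 3 v(2, 3): E4 above D4
  -> R4 @ bar 2 tick 0 v(0, 2): D3/C4 m7 untreated
  -> R4 @ bar 3 tick 0 v(0, 2): E3/D4 m7 untreated
  -> R4 @ bar 3 tick 0 v(0, 3): E3/D4 m7 untreated
  -> R2 @ bar 4 tick 0 v(0, 2): E3/D4 m7 -> C3/C4 P8 similar
  -> R2 @ bar 4 tick 0 v(1, 3): C4/D4 M2 -> B4/E4 P5 similar
  -> R3 @ bar 4 tick 0 v(1, 2): B4 above C4
  -> R4 @ bar 4 tick 0 v(0, 1): C3/B4 M7 untreated
  -> R7 @ bar 4 tick 0 v(1,): C4->B4 leap 11st
  -> R3 @ bar 4 tick 1 v(1, 2): B4 above C4
  -> R3 @ bar 4 tick 2 v(1, 2): B4 above C4
  -> R3 @ bar 4 tick 3 v(1, 2): B4 above C4
  -> R1 @ bar 5 tick 0 v(0, 2): C3/C4 P8 -> E3/E4 P8 similar
  -> R7 @ bar 5 tick 0 v(1,): B4->C4 leap 11st
  -> R8 @ bar 5 tick 0 v(0, 2): penult P8 not 3rd/6th
  -> R1 @ bar 6 tick 0 v(1, 3): C4/G4 P5 -> F4/C5 P5 similar
  -> R2 @ bar 6 tick 0 v(0, 1): E3/C4 m6 -> F3/F4 P8 similar
  -> R2 @ bar 6 tick 0 v(0, 3): E3/G4 m3 -> F3/C5 P5 similar
  -> R6 @ bar 6 tick 3 v(0, 2): closes on M3

(0, 0, R5, (0, 2))
(1, 0, R2, (0, 2))
(1, 0, R3, (2, 3))
(1, 0, R4, (0, 3))
(1, 0, R7, (3,))
(1, 1, R3, (2, 3))
(1, 2, R3, (2, 3))
(1, 3, R3, (2, 3))
(2, 0, R4, (0, 2))
(3, 0, R4, (0, 2))
(3, 0, R4, (0, 3))
(4, 0, R2, (0, 2))
(4, 0, R2, (1, 3))
(4, 0, R3, (1, 2))
(4, 0, R4, (0, 1))
(4, 0, R7, (1,))
(4, 1, R3, (1, 2))
(4, 2, R3, (1, 2))
(4, 3, R3, (1, 2))
(5, 0, R1, (0, 2))
(5, 0, R7, (1,))
(5, 0, R8, (0, 2))
(6, 0, R1, (1, 3))
(6, 0, R2, (0, 1))
(6, 0, R2, (0, 3))
(6, 3, R6, (0, 2))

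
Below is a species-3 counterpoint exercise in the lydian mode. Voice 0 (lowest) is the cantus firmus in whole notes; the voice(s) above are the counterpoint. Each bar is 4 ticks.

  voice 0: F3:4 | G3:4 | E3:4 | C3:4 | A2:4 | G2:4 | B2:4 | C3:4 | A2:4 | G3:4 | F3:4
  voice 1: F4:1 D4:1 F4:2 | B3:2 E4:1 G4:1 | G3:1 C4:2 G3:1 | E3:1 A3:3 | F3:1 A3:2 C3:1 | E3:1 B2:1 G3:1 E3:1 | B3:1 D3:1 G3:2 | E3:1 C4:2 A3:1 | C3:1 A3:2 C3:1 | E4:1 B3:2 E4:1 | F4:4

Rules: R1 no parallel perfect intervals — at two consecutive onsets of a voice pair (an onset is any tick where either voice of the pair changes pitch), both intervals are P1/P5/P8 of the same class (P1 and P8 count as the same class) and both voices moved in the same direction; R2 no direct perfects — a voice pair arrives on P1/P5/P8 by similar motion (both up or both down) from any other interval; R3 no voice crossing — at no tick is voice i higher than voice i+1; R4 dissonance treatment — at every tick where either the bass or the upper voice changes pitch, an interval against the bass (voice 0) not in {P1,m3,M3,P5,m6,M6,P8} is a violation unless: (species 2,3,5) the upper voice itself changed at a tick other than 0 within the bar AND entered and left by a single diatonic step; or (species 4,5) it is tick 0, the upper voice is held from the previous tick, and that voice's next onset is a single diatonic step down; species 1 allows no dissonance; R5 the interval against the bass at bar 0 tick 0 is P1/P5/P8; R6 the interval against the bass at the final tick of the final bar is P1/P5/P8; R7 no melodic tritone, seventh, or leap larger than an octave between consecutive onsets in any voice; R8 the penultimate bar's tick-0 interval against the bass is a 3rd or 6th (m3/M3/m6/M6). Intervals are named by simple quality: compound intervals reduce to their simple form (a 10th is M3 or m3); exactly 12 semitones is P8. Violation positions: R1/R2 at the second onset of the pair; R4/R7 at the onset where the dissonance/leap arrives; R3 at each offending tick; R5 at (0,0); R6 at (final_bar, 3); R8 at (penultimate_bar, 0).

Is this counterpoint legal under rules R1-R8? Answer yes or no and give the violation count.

No (4 violations)

bar 0: v0=F3 v1=F4 (P8)
bar 1: v0=G3 v1=B3 (M3)
bar 2: v0=E3 v1=G3 (m3)
bar 3: v0=C3 v1=E3 (M3)
bar 4: v0=A2 v1=F3 (m6)
bar 5: v0=G2 v1=E3 (M6)
bar 6: v0=B2 v1=B3 (P8)
bar 7: v0=C3 v1=E3 (M3)
bar 8: v0=A2 v1=C3 (m3)
bar 9: v0=G3 v1=E4 (M6)
bar 10: v0=F3 v1=F4 (P8)
  R7 @ bar1.0: F4->B3 leap 6st
  R2 @ bar6.0: G2/E3 M6 -> B2/B3 P8 similar
  R7 @ bar9.0: A2->G3 leap 10st
  R7 @ bar9.0: C3->E4 leap 16st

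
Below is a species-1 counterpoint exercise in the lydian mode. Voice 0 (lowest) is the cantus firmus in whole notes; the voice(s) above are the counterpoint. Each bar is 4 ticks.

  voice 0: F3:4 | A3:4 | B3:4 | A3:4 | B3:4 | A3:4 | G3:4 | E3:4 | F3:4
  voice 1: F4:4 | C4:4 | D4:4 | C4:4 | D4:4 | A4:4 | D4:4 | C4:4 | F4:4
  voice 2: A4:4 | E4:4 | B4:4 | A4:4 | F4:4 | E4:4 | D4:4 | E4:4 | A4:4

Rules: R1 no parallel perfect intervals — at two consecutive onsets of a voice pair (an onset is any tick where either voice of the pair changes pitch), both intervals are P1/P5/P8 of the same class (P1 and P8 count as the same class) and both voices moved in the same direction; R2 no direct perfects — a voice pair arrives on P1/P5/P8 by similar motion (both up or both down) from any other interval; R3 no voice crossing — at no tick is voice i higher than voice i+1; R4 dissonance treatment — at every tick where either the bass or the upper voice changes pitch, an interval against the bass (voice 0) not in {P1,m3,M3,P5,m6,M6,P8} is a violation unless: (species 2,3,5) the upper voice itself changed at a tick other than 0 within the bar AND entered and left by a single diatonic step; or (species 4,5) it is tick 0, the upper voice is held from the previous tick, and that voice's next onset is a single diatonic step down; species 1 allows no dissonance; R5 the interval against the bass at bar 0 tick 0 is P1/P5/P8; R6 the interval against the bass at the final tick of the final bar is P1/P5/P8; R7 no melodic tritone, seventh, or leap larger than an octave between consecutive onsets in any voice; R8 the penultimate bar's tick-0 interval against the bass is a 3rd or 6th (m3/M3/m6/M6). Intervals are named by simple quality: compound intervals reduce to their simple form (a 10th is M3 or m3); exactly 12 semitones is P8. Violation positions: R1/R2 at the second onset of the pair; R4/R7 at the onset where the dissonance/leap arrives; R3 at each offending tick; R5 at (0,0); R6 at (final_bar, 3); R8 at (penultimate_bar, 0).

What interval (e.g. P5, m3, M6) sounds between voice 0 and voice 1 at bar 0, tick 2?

P8

voice 0=F3 voice 1=F4 -> P8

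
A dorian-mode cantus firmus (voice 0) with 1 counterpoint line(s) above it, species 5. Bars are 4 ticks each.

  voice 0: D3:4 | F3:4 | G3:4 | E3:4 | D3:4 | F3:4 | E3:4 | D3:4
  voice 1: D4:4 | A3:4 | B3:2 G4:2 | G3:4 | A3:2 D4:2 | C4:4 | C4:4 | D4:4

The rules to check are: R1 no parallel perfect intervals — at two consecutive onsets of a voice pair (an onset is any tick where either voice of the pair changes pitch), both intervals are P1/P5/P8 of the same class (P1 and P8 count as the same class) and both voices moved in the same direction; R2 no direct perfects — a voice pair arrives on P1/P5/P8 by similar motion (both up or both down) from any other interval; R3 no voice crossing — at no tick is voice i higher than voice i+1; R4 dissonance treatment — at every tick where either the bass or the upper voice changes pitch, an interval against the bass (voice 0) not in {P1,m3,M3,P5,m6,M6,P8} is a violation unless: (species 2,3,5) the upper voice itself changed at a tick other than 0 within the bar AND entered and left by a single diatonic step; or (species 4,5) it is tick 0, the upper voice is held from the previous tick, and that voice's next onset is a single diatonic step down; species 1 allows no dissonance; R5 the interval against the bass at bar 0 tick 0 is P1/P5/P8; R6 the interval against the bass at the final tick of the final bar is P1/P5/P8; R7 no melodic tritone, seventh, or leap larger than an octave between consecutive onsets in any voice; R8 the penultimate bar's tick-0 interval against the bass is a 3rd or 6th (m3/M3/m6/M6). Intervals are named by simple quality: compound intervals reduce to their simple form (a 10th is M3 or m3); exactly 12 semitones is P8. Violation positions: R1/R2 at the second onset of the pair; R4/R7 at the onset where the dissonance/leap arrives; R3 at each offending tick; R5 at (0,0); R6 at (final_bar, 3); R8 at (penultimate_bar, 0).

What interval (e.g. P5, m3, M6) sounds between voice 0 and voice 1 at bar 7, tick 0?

voice 0=D3 voice 1=D4 -> P8

P8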